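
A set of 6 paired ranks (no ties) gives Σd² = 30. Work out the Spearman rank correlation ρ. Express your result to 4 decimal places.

ρ = 1 − 6Σd² / [n(n²−1)] = 1 − 6×30 / (6×35)
  = 1 − 180/210 = 1 − 0.85714 ≈ 0.1429

0.1429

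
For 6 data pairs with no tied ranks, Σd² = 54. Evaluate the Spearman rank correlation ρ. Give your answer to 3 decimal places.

ρ = 1 − 6Σd² / [n(n²−1)] = 1 − 6×54 / (6×35)
  = 1 − 324/210 = 1 − 1.5429 ≈ -0.543

-0.543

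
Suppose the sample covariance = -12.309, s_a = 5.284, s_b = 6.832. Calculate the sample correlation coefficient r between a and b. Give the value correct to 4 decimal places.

-0.3410

r = Cov(a,b) / (s_a · s_b) = -12.309 / (5.284 × 6.832)
  = -12.309 / 36.1003 ≈ -0.3410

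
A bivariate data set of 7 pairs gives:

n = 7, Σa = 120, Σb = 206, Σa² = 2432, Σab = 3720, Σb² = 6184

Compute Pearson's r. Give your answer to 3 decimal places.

0.883

r = (nΣab − ΣaΣb) / √[(nΣa² − (Σa)²)(nΣb² − (Σb)²)]
Numerator: 7×3720 − 120×206 = 1320
Denominator: √[(17024 − 14400)(43288 − 42436)] = √[2624 × 852] = 1495.2083
r = 1320 / 1495.2083 ≈ 0.883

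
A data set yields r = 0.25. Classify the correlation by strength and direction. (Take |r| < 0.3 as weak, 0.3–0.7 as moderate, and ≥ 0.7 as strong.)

r = 0.25 > 0 so the relationship is positive.
|r| = 0.25, which falls in the weak range.

weak positive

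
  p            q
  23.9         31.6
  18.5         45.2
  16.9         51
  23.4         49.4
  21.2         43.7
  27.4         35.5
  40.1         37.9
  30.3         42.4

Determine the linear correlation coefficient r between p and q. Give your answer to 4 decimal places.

n = 8, Σp = 201.7, Σq = 336.7, Σp² = 5472.93, Σq² = 14487.07, Σpq = 8312.95
nΣpq − ΣpΣq = 66503.6 − 67912.39 = -1408.79
nΣp² − (Σp)² = 43783.44 − 40682.89 = 3100.55; nΣq² − (Σq)² = 115896.56 − 113366.89 = 2529.67
r = -1408.79 / √(3100.55 × 2529.67) = -1408.79 / 2800.6014 ≈ -0.5030

-0.5030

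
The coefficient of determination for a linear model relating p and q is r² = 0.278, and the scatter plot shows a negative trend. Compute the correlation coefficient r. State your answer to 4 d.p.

|r| = √0.278 = 0.5273
The association is negative, so r = −0.5273.

-0.5273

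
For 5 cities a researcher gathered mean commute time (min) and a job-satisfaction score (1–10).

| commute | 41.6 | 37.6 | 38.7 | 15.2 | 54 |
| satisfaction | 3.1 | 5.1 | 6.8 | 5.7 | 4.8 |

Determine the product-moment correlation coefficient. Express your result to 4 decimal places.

-0.3221

n = 5, Σx = 187.1, Σy = 25.5, Σx² = 7789.05, Σy² = 137.39, Σxy = 929.72
nΣxy − ΣxΣy = 4648.6 − 4771.05 = -122.45
nΣx² − (Σx)² = 38945.25 − 35006.41 = 3938.84; nΣy² − (Σy)² = 686.95 − 650.25 = 36.7
r = -122.45 / √(3938.84 × 36.7) = -122.45 / 380.2045 ≈ -0.3221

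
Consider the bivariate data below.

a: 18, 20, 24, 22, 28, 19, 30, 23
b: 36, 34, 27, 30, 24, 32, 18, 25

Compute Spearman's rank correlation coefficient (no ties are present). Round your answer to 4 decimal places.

Rank a: 1, 3, 6, 4, 7, 2, 8, 5
Rank b: 8, 7, 4, 5, 2, 6, 1, 3
d = rank(a) − rank(b): -7, -4, 2, -1, 5, -4, 7, 2; Σd² = 164
ρ = 1 − 6Σd² / [n(n²−1)] = 1 − 6×164 / (8×63) = 1 − 984/504 ≈ -0.9524

-0.9524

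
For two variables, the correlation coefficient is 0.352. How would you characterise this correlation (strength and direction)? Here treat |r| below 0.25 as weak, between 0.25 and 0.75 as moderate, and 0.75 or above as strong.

r = 0.352 > 0 so the relationship is positive.
|r| = 0.352, which falls in the moderate range.

moderate positive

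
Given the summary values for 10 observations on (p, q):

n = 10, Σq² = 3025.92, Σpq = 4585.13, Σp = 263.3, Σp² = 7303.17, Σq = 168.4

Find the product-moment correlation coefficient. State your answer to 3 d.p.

0.570

r = (nΣpq − ΣpΣq) / √[(nΣp² − (Σp)²)(nΣq² − (Σq)²)]
Numerator: 10×4585.13 − 263.3×168.4 = 1511.58
Denominator: √[(73031.7 − 69326.89)(30259.2 − 28358.56)] = √[3704.81 × 1900.64] = 2653.5844
r = 1511.58 / 2653.5844 ≈ 0.570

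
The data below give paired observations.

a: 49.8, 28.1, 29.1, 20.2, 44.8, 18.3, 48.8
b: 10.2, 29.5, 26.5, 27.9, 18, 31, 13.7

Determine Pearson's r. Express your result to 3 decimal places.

-0.958

n = 7, Σa = 239.1, Σb = 156.8, Σa² = 9247.87, Σb² = 3927.64, Σab = 4713.9
nΣab − ΣaΣb = 32997.3 − 37490.88 = -4493.58
nΣa² − (Σa)² = 64735.09 − 57168.81 = 7566.28; nΣb² − (Σb)² = 27493.48 − 24586.24 = 2907.24
r = -4493.58 / √(7566.28 × 2907.24) = -4493.58 / 4690.0951 ≈ -0.958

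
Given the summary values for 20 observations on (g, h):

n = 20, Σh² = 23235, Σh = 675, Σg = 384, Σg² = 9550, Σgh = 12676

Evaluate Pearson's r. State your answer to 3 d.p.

-0.286

r = (nΣgh − ΣgΣh) / √[(nΣg² − (Σg)²)(nΣh² − (Σh)²)]
Numerator: 20×12676 − 384×675 = -5680
Denominator: √[(191000 − 147456)(464700 − 455625)] = √[43544 × 9075] = 19878.6770
r = -5680 / 19878.6770 ≈ -0.286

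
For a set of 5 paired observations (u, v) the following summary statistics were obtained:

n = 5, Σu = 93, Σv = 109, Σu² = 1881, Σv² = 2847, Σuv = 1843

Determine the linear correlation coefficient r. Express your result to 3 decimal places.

-0.691

r = (nΣuv − ΣuΣv) / √[(nΣu² − (Σu)²)(nΣv² − (Σv)²)]
Numerator: 5×1843 − 93×109 = -922
Denominator: √[(9405 − 8649)(14235 − 11881)] = √[756 × 2354] = 1334.0255
r = -922 / 1334.0255 ≈ -0.691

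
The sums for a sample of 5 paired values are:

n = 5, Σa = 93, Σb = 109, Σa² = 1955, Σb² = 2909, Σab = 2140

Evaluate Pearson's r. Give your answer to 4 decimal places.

r = (nΣab − ΣaΣb) / √[(nΣa² − (Σa)²)(nΣb² − (Σb)²)]
Numerator: 5×2140 − 93×109 = 563
Denominator: √[(9775 − 8649)(14545 − 11881)] = √[1126 × 2664] = 1731.9538
r = 563 / 1731.9538 ≈ 0.3251

0.3251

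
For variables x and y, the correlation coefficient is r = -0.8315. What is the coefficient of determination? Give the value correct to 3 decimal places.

0.691

r² = (-0.8315)² = 0.691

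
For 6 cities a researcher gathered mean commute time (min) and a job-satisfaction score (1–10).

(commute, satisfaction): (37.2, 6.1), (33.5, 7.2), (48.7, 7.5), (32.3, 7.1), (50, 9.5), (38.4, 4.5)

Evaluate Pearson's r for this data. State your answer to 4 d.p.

0.5403

n = 6, Σx = 240.1, Σy = 41.9, Σx² = 9895.63, Σy² = 306.21, Σxy = 1710.5
nΣxy − ΣxΣy = 10263 − 10060.19 = 202.81
nΣx² − (Σx)² = 59373.78 − 57648.01 = 1725.77; nΣy² − (Σy)² = 1837.26 − 1755.61 = 81.65
r = 202.81 / √(1725.77 × 81.65) = 202.81 / 375.3786 ≈ 0.5403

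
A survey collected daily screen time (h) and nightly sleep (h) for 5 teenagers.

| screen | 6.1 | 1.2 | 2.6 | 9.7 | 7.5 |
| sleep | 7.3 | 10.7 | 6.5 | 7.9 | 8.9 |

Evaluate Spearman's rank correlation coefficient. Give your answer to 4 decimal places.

-0.1000

Rank screen: 3, 1, 2, 5, 4
Rank sleep: 2, 5, 1, 3, 4
d = rank(screen) − rank(sleep): 1, -4, 1, 2, 0; Σd² = 22
ρ = 1 − 6Σd² / [n(n²−1)] = 1 − 6×22 / (5×24) = 1 − 132/120 ≈ -0.1000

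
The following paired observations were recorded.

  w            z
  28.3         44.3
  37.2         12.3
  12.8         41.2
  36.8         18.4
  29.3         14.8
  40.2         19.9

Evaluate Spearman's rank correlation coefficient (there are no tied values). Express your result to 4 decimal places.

Rank w: 2, 5, 1, 4, 3, 6
Rank z: 6, 1, 5, 3, 2, 4
d = rank(w) − rank(z): -4, 4, -4, 1, 1, 2; Σd² = 54
ρ = 1 − 6Σd² / [n(n²−1)] = 1 − 6×54 / (6×35) = 1 − 324/210 ≈ -0.5429

-0.5429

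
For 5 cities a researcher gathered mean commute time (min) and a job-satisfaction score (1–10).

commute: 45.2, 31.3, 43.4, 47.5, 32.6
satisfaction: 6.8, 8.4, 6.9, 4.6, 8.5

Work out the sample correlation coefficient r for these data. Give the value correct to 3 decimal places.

n = 5, Σx = 200, Σy = 35.2, Σx² = 8225.3, Σy² = 257.82, Σxy = 1365.34
nΣxy − ΣxΣy = 6826.7 − 7040 = -213.3
nΣx² − (Σx)² = 41126.5 − 40000 = 1126.5; nΣy² − (Σy)² = 1289.1 − 1239.04 = 50.06
r = -213.3 / √(1126.5 × 50.06) = -213.3 / 237.4712 ≈ -0.898

-0.898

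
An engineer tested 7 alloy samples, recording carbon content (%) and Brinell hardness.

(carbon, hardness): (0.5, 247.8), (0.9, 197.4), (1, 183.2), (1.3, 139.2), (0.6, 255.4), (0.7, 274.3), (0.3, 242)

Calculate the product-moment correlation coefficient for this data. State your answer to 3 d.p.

-0.846

n = 7, Σx = 5.3, Σy = 1539.3, Σx² = 4.69, Σy² = 352344.13, Σxy = 1083.57
nΣxy − ΣxΣy = 7584.99 − 8158.29 = -573.3
nΣx² − (Σx)² = 32.83 − 28.09 = 4.74; nΣy² − (Σy)² = 2466408.91 − 2369444.49 = 96964.42
r = -573.3 / √(4.74 × 96964.42) = -573.3 / 677.9464 ≈ -0.846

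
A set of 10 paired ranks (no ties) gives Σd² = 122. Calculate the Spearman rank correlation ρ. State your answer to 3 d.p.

0.261

ρ = 1 − 6Σd² / [n(n²−1)] = 1 − 6×122 / (10×99)
  = 1 − 732/990 = 1 − 0.7394 ≈ 0.261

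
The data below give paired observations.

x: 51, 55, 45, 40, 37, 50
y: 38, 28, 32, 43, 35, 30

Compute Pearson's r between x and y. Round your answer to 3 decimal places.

n = 6, Σx = 278, Σy = 206, Σx² = 13120, Σy² = 7226, Σxy = 9433
nΣxy − ΣxΣy = 56598 − 57268 = -670
nΣx² − (Σx)² = 78720 − 77284 = 1436; nΣy² − (Σy)² = 43356 − 42436 = 920
r = -670 / √(1436 × 920) = -670 / 1149.3998 ≈ -0.583

-0.583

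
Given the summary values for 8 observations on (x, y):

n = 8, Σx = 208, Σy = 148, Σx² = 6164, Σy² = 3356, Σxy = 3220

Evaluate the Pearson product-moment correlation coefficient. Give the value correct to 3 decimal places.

r = (nΣxy − ΣxΣy) / √[(nΣx² − (Σx)²)(nΣy² − (Σy)²)]
Numerator: 8×3220 − 208×148 = -5024
Denominator: √[(49312 − 43264)(26848 − 21904)] = √[6048 × 4944] = 5468.2092
r = -5024 / 5468.2092 ≈ -0.919

-0.919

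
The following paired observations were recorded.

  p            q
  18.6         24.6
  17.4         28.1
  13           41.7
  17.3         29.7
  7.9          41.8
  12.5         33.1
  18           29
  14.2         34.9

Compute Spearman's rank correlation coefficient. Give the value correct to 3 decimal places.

Rank p: 8, 6, 3, 5, 1, 2, 7, 4
Rank q: 1, 2, 7, 4, 8, 5, 3, 6
d = rank(p) − rank(q): 7, 4, -4, 1, -7, -3, 4, -2; Σd² = 160
ρ = 1 − 6Σd² / [n(n²−1)] = 1 − 6×160 / (8×63) = 1 − 960/504 ≈ -0.905

-0.905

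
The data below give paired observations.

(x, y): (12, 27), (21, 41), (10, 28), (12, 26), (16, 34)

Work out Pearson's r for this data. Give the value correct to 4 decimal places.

n = 5, Σx = 71, Σy = 156, Σx² = 1085, Σy² = 5026, Σxy = 2321
nΣxy − ΣxΣy = 11605 − 11076 = 529
nΣx² − (Σx)² = 5425 − 5041 = 384; nΣy² − (Σy)² = 25130 − 24336 = 794
r = 529 / √(384 × 794) = 529 / 552.1739 ≈ 0.9580

0.9580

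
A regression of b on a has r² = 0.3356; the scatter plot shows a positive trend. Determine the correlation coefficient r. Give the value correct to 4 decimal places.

|r| = √0.3356 = 0.5793
The association is positive, so r = 0.5793.

0.5793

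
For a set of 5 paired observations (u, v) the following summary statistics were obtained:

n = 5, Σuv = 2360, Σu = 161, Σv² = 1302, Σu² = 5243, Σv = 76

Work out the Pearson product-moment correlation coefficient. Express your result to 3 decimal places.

-0.939

r = (nΣuv − ΣuΣv) / √[(nΣu² − (Σu)²)(nΣv² − (Σv)²)]
Numerator: 5×2360 − 161×76 = -436
Denominator: √[(26215 − 25921)(6510 − 5776)] = √[294 × 734] = 464.5385
r = -436 / 464.5385 ≈ -0.939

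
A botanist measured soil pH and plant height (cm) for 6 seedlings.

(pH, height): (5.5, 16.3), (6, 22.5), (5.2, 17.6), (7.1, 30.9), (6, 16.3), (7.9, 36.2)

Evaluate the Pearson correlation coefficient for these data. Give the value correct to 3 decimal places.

0.950

n = 6, Σx = 37.7, Σy = 139.8, Σx² = 242.11, Σy² = 3612.64, Σxy = 919.34
nΣxy − ΣxΣy = 5516.04 − 5270.46 = 245.58
nΣx² − (Σx)² = 1452.66 − 1421.29 = 31.37; nΣy² − (Σy)² = 21675.84 − 19544.04 = 2131.8
r = 245.58 / √(31.37 × 2131.8) = 245.58 / 258.6012 ≈ 0.950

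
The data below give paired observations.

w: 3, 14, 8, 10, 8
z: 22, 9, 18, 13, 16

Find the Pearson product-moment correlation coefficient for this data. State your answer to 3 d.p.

n = 5, Σw = 43, Σz = 78, Σw² = 433, Σz² = 1314, Σwz = 594
nΣwz − ΣwΣz = 2970 − 3354 = -384
nΣw² − (Σw)² = 2165 − 1849 = 316; nΣz² − (Σz)² = 6570 − 6084 = 486
r = -384 / √(316 × 486) = -384 / 391.8877 ≈ -0.980

-0.980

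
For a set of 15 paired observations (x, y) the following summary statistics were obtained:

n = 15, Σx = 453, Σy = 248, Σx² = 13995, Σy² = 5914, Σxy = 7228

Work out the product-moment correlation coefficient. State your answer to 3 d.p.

-0.346

r = (nΣxy − ΣxΣy) / √[(nΣx² − (Σx)²)(nΣy² − (Σy)²)]
Numerator: 15×7228 − 453×248 = -3924
Denominator: √[(209925 − 205209)(88710 − 61504)] = √[4716 × 27206] = 11327.1133
r = -3924 / 11327.1133 ≈ -0.346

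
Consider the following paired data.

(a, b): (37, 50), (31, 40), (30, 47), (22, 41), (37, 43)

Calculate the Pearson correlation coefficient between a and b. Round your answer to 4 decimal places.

0.5147

n = 5, Σa = 157, Σb = 221, Σa² = 5083, Σb² = 9839, Σab = 6993
nΣab − ΣaΣb = 34965 − 34697 = 268
nΣa² − (Σa)² = 25415 − 24649 = 766; nΣb² − (Σb)² = 49195 − 48841 = 354
r = 268 / √(766 × 354) = 268 / 520.7341 ≈ 0.5147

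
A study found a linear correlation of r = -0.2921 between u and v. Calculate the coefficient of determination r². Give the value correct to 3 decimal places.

r² = (-0.2921)² = 0.085

0.085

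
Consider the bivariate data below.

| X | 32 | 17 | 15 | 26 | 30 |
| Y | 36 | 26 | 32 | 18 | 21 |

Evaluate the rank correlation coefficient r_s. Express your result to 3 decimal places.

Rank X: 5, 2, 1, 3, 4
Rank Y: 5, 3, 4, 1, 2
d = rank(X) − rank(Y): 0, -1, -3, 2, 2; Σd² = 18
ρ = 1 − 6Σd² / [n(n²−1)] = 1 − 6×18 / (5×24) = 1 − 108/120 ≈ 0.100

0.100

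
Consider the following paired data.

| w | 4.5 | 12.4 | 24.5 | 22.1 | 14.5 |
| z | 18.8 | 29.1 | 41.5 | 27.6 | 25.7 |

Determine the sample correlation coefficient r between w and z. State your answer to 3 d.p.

0.828

n = 5, Σw = 78, Σz = 142.7, Σw² = 1472.92, Σz² = 4344.75, Σwz = 2444.8
nΣwz − ΣwΣz = 12224 − 11130.6 = 1093.4
nΣw² − (Σw)² = 7364.6 − 6084 = 1280.6; nΣz² − (Σz)² = 21723.75 − 20363.29 = 1360.46
r = 1093.4 / √(1280.6 × 1360.46) = 1093.4 / 1319.9262 ≈ 0.828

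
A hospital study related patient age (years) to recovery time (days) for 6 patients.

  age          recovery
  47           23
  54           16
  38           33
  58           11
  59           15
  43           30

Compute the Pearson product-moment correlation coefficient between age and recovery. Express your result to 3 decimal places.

n = 6, Σx = 299, Σy = 128, Σx² = 15263, Σy² = 3120, Σxy = 6012
nΣxy − ΣxΣy = 36072 − 38272 = -2200
nΣx² − (Σx)² = 91578 − 89401 = 2177; nΣy² − (Σy)² = 18720 − 16384 = 2336
r = -2200 / √(2177 × 2336) = -2200 / 2255.0991 ≈ -0.976

-0.976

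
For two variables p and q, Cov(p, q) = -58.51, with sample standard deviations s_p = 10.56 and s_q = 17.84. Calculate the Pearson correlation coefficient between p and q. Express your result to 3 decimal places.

r = Cov(p,q) / (s_p · s_q) = -58.51 / (10.56 × 17.84)
  = -58.51 / 188.3904 ≈ -0.311

-0.311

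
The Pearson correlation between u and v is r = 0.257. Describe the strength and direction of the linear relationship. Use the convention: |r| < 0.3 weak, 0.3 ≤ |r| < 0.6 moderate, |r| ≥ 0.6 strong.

r = 0.257 > 0 so the relationship is positive.
|r| = 0.257, which falls in the weak range.

weak positive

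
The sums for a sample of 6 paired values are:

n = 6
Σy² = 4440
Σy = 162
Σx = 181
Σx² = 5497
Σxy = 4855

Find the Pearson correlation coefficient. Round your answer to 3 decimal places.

r = (nΣxy − ΣxΣy) / √[(nΣx² − (Σx)²)(nΣy² − (Σy)²)]
Numerator: 6×4855 − 181×162 = -192
Denominator: √[(32982 − 32761)(26640 − 26244)] = √[221 × 396] = 295.8310
r = -192 / 295.8310 ≈ -0.649

-0.649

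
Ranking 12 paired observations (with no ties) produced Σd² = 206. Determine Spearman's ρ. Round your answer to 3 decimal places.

0.280

ρ = 1 − 6Σd² / [n(n²−1)] = 1 − 6×206 / (12×143)
  = 1 − 1236/1716 = 1 − 0.7203 ≈ 0.280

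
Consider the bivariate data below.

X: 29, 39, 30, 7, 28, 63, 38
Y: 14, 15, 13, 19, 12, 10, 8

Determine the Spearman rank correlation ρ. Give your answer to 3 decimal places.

-0.464

Rank X: 3, 6, 4, 1, 2, 7, 5
Rank Y: 5, 6, 4, 7, 3, 2, 1
d = rank(X) − rank(Y): -2, 0, 0, -6, -1, 5, 4; Σd² = 82
ρ = 1 − 6Σd² / [n(n²−1)] = 1 − 6×82 / (7×48) = 1 − 492/336 ≈ -0.464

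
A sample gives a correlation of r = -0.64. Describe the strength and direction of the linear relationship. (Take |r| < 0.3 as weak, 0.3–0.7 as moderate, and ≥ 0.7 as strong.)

r = -0.64 < 0 so the relationship is negative.
|r| = 0.64, which falls in the moderate range.

moderate negative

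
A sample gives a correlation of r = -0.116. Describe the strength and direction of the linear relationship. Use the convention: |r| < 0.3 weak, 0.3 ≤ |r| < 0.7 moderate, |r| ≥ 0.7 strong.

r = -0.116 < 0 so the relationship is negative.
|r| = 0.116, which falls in the weak range.

weak negative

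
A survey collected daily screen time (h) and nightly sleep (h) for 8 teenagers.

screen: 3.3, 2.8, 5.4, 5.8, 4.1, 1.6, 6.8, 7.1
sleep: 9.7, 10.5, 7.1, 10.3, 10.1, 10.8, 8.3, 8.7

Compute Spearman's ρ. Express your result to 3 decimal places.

-0.690

Rank screen: 3, 2, 5, 6, 4, 1, 7, 8
Rank sleep: 4, 7, 1, 6, 5, 8, 2, 3
d = rank(screen) − rank(sleep): -1, -5, 4, 0, -1, -7, 5, 5; Σd² = 142
ρ = 1 − 6Σd² / [n(n²−1)] = 1 − 6×142 / (8×63) = 1 − 852/504 ≈ -0.690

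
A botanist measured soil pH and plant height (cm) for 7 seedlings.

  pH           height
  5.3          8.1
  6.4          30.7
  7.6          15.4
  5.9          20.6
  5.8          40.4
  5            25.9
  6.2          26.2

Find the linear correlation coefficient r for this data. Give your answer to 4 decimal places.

-0.0813

n = 7, Σx = 42.2, Σy = 167.3, Σx² = 258.7, Σy² = 4659.03, Σxy = 1004.25
nΣxy − ΣxΣy = 7029.75 − 7060.06 = -30.31
nΣx² − (Σx)² = 1810.9 − 1780.84 = 30.06; nΣy² − (Σy)² = 32613.21 − 27989.29 = 4623.92
r = -30.31 / √(30.06 × 4623.92) = -30.31 / 372.8204 ≈ -0.0813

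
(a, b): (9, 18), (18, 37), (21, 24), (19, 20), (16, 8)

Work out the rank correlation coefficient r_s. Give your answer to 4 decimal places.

0.6000

Rank a: 1, 3, 5, 4, 2
Rank b: 2, 5, 4, 3, 1
d = rank(a) − rank(b): -1, -2, 1, 1, 1; Σd² = 8
ρ = 1 − 6Σd² / [n(n²−1)] = 1 − 6×8 / (5×24) = 1 − 48/120 ≈ 0.6000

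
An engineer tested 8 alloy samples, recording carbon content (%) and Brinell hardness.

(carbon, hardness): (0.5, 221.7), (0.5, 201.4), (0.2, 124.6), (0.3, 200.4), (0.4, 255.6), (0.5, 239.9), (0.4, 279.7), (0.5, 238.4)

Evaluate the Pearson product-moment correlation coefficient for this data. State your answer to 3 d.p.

0.626

n = 8, Σx = 3.3, Σy = 1761.7, Σx² = 1.45, Σy² = 403348.19, Σxy = 749.86
nΣxy − ΣxΣy = 5998.88 − 5813.61 = 185.27
nΣx² − (Σx)² = 11.6 − 10.89 = 0.71; nΣy² − (Σy)² = 3226785.52 − 3103586.89 = 123198.63
r = 185.27 / √(0.71 × 123198.63) = 185.27 / 295.7550 ≈ 0.626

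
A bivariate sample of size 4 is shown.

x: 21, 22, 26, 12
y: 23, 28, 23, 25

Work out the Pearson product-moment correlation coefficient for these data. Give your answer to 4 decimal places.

-0.1850

n = 4, Σx = 81, Σy = 99, Σx² = 1745, Σy² = 2467, Σxy = 1997
nΣxy − ΣxΣy = 7988 − 8019 = -31
nΣx² − (Σx)² = 6980 − 6561 = 419; nΣy² − (Σy)² = 9868 − 9801 = 67
r = -31 / √(419 × 67) = -31 / 167.5500 ≈ -0.1850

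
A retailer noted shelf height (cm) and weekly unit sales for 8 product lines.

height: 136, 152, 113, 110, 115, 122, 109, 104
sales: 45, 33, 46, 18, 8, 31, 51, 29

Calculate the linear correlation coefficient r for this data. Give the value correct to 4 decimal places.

0.1434

n = 8, Σx = 961, Σy = 261, Σx² = 117275, Σy² = 10021, Σxy = 31591
nΣxy − ΣxΣy = 252728 − 250821 = 1907
nΣx² − (Σx)² = 938200 − 923521 = 14679; nΣy² − (Σy)² = 80168 − 68121 = 12047
r = 1907 / √(14679 × 12047) = 1907 / 13298.0417 ≈ 0.1434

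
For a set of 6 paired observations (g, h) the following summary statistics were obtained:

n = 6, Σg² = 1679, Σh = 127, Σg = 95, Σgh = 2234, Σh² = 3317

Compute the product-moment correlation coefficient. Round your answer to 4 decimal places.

r = (nΣgh − ΣgΣh) / √[(nΣg² − (Σg)²)(nΣh² − (Σh)²)]
Numerator: 6×2234 − 95×127 = 1339
Denominator: √[(10074 − 9025)(19902 − 16129)] = √[1049 × 3773] = 1989.4414
r = 1339 / 1989.4414 ≈ 0.6731

0.6731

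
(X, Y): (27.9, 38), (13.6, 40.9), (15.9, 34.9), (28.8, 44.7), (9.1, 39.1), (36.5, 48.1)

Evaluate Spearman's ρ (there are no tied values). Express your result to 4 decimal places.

0.5429

Rank X: 4, 2, 3, 5, 1, 6
Rank Y: 2, 4, 1, 5, 3, 6
d = rank(X) − rank(Y): 2, -2, 2, 0, -2, 0; Σd² = 16
ρ = 1 − 6Σd² / [n(n²−1)] = 1 − 6×16 / (6×35) = 1 − 96/210 ≈ 0.5429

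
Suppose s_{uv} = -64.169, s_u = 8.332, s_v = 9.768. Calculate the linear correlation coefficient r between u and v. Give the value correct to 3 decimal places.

-0.788

r = Cov(u,v) / (s_u · s_v) = -64.169 / (8.332 × 9.768)
  = -64.169 / 81.3870 ≈ -0.788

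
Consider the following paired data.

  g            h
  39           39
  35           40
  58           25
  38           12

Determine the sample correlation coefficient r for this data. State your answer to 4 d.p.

n = 4, Σg = 170, Σh = 116, Σg² = 7554, Σh² = 3890, Σgh = 4827
nΣgh − ΣgΣh = 19308 − 19720 = -412
nΣg² − (Σg)² = 30216 − 28900 = 1316; nΣh² − (Σh)² = 15560 − 13456 = 2104
r = -412 / √(1316 × 2104) = -412 / 1663.9904 ≈ -0.2476

-0.2476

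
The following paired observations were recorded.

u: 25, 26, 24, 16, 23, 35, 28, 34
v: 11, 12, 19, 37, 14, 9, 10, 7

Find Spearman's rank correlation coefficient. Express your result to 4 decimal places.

Rank u: 4, 5, 3, 1, 2, 8, 6, 7
Rank v: 4, 5, 7, 8, 6, 2, 3, 1
d = rank(u) − rank(v): 0, 0, -4, -7, -4, 6, 3, 6; Σd² = 162
ρ = 1 − 6Σd² / [n(n²−1)] = 1 − 6×162 / (8×63) = 1 − 972/504 ≈ -0.9286

-0.9286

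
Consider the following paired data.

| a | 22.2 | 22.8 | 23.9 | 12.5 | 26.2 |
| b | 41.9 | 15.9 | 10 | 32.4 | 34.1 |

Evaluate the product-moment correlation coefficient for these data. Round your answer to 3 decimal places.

-0.213

n = 5, Σa = 107.6, Σb = 134.3, Σa² = 2426.58, Σb² = 4320.99, Σab = 2830.12
nΣab − ΣaΣb = 14150.6 − 14450.68 = -300.08
nΣa² − (Σa)² = 12132.9 − 11577.76 = 555.14; nΣb² − (Σb)² = 21604.95 − 18036.49 = 3568.46
r = -300.08 / √(555.14 × 3568.46) = -300.08 / 1407.4782 ≈ -0.213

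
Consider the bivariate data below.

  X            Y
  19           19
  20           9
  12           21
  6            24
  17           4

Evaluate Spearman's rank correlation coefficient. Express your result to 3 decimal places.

-0.700

Rank X: 4, 5, 2, 1, 3
Rank Y: 3, 2, 4, 5, 1
d = rank(X) − rank(Y): 1, 3, -2, -4, 2; Σd² = 34
ρ = 1 − 6Σd² / [n(n²−1)] = 1 − 6×34 / (5×24) = 1 − 204/120 ≈ -0.700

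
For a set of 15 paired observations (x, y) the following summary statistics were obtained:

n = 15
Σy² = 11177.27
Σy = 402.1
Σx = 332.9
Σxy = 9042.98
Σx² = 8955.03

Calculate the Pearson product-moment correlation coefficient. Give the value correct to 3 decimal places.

0.151

r = (nΣxy − ΣxΣy) / √[(nΣx² − (Σx)²)(nΣy² − (Σy)²)]
Numerator: 15×9042.98 − 332.9×402.1 = 1785.61
Denominator: √[(134325.45 − 110822.41)(167659.05 − 161684.41)] = √[23503.04 × 5974.64] = 11849.9875
r = 1785.61 / 11849.9875 ≈ 0.151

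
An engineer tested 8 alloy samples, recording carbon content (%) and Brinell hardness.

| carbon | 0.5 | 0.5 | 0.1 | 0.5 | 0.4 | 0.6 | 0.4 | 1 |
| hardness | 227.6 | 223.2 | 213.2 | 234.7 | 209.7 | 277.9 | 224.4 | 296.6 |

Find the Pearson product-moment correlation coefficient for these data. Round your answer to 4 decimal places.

n = 8, Σx = 4, Σy = 1907.3, Σx² = 2.44, Σy² = 461687.75, Σxy = 1001.05
nΣxy − ΣxΣy = 8008.4 − 7629.2 = 379.2
nΣx² − (Σx)² = 19.52 − 16 = 3.52; nΣy² − (Σy)² = 3693502 − 3637793.29 = 55708.71
r = 379.2 / √(3.52 × 55708.71) = 379.2 / 442.8258 ≈ 0.8563

0.8563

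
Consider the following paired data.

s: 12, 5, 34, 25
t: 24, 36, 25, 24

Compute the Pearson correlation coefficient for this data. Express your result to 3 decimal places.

n = 4, Σs = 76, Σt = 109, Σs² = 1950, Σt² = 3073, Σst = 1918
nΣst − ΣsΣt = 7672 − 8284 = -612
nΣs² − (Σs)² = 7800 − 5776 = 2024; nΣt² − (Σt)² = 12292 − 11881 = 411
r = -612 / √(2024 × 411) = -612 / 912.0658 ≈ -0.671

-0.671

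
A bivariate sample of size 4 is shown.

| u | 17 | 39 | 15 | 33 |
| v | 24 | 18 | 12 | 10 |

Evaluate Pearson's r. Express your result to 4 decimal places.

-0.1960

n = 4, Σu = 104, Σv = 64, Σu² = 3124, Σv² = 1144, Σuv = 1620
nΣuv − ΣuΣv = 6480 − 6656 = -176
nΣu² − (Σu)² = 12496 − 10816 = 1680; nΣv² − (Σv)² = 4576 − 4096 = 480
r = -176 / √(1680 × 480) = -176 / 897.9978 ≈ -0.1960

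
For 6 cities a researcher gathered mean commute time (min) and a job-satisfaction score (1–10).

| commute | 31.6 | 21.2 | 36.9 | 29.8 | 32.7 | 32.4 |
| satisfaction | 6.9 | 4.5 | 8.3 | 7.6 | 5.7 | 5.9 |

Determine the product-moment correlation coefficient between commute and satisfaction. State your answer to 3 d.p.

0.741

n = 6, Σx = 184.6, Σy = 38.9, Σx² = 5816.7, Σy² = 261.81, Σxy = 1223.74
nΣxy − ΣxΣy = 7342.44 − 7180.94 = 161.5
nΣx² − (Σx)² = 34900.2 − 34077.16 = 823.04; nΣy² − (Σy)² = 1570.86 − 1513.21 = 57.65
r = 161.5 / √(823.04 × 57.65) = 161.5 / 217.8262 ≈ 0.741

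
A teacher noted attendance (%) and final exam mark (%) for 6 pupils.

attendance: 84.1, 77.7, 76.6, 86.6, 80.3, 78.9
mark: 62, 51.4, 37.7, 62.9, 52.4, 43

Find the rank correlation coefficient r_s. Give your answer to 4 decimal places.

Rank attendance: 5, 2, 1, 6, 4, 3
Rank mark: 5, 3, 1, 6, 4, 2
d = rank(attendance) − rank(mark): 0, -1, 0, 0, 0, 1; Σd² = 2
ρ = 1 − 6Σd² / [n(n²−1)] = 1 − 6×2 / (6×35) = 1 − 12/210 ≈ 0.9429

0.9429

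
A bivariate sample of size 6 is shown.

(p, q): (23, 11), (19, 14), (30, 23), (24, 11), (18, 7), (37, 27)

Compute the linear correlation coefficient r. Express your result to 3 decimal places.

0.919

n = 6, Σp = 151, Σq = 93, Σp² = 4059, Σq² = 1745, Σpq = 2598
nΣpq − ΣpΣq = 15588 − 14043 = 1545
nΣp² − (Σp)² = 24354 − 22801 = 1553; nΣq² − (Σq)² = 10470 − 8649 = 1821
r = 1545 / √(1553 × 1821) = 1545 / 1681.6697 ≈ 0.919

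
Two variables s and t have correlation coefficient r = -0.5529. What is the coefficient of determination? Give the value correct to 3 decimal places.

0.306

r² = (-0.5529)² = 0.306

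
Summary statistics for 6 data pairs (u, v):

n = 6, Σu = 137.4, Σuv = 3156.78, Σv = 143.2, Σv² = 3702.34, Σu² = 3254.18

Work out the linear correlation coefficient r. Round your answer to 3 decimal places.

r = (nΣuv − ΣuΣv) / √[(nΣu² − (Σu)²)(nΣv² − (Σv)²)]
Numerator: 6×3156.78 − 137.4×143.2 = -735
Denominator: √[(19525.08 − 18878.76)(22214.04 − 20506.24)] = √[646.32 × 1707.8] = 1050.6119
r = -735 / 1050.6119 ≈ -0.700

-0.700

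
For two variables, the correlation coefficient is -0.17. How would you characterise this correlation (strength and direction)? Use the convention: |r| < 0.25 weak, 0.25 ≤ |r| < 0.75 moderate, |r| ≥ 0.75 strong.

weak negative

r = -0.17 < 0 so the relationship is negative.
|r| = 0.17, which falls in the weak range.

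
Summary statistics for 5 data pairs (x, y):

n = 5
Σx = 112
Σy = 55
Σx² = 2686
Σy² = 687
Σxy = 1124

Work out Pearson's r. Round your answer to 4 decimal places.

-0.8960

r = (nΣxy − ΣxΣy) / √[(nΣx² − (Σx)²)(nΣy² − (Σy)²)]
Numerator: 5×1124 − 112×55 = -540
Denominator: √[(13430 − 12544)(3435 − 3025)] = √[886 × 410] = 602.7105
r = -540 / 602.7105 ≈ -0.8960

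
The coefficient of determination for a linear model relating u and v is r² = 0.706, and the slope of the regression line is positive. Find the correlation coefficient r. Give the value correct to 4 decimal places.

0.8402

|r| = √0.706 = 0.8402
The association is positive, so r = 0.8402.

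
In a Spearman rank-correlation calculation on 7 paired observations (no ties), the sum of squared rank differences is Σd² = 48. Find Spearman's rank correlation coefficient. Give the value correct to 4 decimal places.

0.1429

ρ = 1 − 6Σd² / [n(n²−1)] = 1 − 6×48 / (7×48)
  = 1 − 288/336 = 1 − 0.85714 ≈ 0.1429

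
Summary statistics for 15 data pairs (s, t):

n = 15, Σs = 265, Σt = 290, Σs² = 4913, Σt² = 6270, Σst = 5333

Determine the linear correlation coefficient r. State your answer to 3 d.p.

r = (nΣst − ΣsΣt) / √[(nΣs² − (Σs)²)(nΣt² − (Σt)²)]
Numerator: 15×5333 − 265×290 = 3145
Denominator: √[(73695 − 70225)(94050 − 84100)] = √[3470 × 9950] = 5875.9255
r = 3145 / 5875.9255 ≈ 0.535

0.535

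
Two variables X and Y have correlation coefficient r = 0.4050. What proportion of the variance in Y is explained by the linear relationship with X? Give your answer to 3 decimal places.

0.164

r² = (0.4050)² = 0.164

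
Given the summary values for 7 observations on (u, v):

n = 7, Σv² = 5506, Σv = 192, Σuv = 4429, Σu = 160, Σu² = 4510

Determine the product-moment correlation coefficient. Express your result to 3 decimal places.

r = (nΣuv − ΣuΣv) / √[(nΣu² − (Σu)²)(nΣv² − (Σv)²)]
Numerator: 7×4429 − 160×192 = 283
Denominator: √[(31570 − 25600)(38542 − 36864)] = √[5970 × 1678] = 3165.0687
r = 283 / 3165.0687 ≈ 0.089

0.089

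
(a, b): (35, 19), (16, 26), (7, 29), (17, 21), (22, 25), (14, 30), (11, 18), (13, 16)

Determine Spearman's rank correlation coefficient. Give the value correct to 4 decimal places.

-0.0714

Rank a: 8, 5, 1, 6, 7, 4, 2, 3
Rank b: 3, 6, 7, 4, 5, 8, 2, 1
d = rank(a) − rank(b): 5, -1, -6, 2, 2, -4, 0, 2; Σd² = 90
ρ = 1 − 6Σd² / [n(n²−1)] = 1 − 6×90 / (8×63) = 1 − 540/504 ≈ -0.0714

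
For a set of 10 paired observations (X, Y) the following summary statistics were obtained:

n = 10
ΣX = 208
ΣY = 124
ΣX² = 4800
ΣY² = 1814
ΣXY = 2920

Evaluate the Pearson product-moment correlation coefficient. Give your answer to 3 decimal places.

0.942

r = (nΣXY − ΣXΣY) / √[(nΣX² − (ΣX)²)(nΣY² − (ΣY)²)]
Numerator: 10×2920 − 208×124 = 3408
Denominator: √[(48000 − 43264)(18140 − 15376)] = √[4736 × 2764] = 3618.0525
r = 3408 / 3618.0525 ≈ 0.942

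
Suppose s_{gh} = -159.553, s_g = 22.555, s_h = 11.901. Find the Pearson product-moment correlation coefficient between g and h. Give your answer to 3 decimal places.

-0.594

r = Cov(g,h) / (s_g · s_h) = -159.553 / (22.555 × 11.901)
  = -159.553 / 268.4271 ≈ -0.594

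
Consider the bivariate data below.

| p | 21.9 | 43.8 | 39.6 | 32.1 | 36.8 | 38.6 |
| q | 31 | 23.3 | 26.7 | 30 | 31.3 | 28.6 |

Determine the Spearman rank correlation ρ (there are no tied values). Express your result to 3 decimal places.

Rank p: 1, 6, 5, 2, 3, 4
Rank q: 5, 1, 2, 4, 6, 3
d = rank(p) − rank(q): -4, 5, 3, -2, -3, 1; Σd² = 64
ρ = 1 − 6Σd² / [n(n²−1)] = 1 − 6×64 / (6×35) = 1 − 384/210 ≈ -0.829

-0.829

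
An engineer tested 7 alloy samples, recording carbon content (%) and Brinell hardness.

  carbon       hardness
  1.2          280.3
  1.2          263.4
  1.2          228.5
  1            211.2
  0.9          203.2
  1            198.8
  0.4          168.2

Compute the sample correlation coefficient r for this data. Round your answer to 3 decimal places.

0.833

n = 7, Σx = 6.9, Σy = 1553.6, Σx² = 7.29, Σy² = 353868.26, Σxy = 1586.8
nΣxy − ΣxΣy = 11107.6 − 10719.84 = 387.76
nΣx² − (Σx)² = 51.03 − 47.61 = 3.42; nΣy² − (Σy)² = 2477077.82 − 2413672.96 = 63404.86
r = 387.76 / √(3.42 × 63404.86) = 387.76 / 465.6658 ≈ 0.833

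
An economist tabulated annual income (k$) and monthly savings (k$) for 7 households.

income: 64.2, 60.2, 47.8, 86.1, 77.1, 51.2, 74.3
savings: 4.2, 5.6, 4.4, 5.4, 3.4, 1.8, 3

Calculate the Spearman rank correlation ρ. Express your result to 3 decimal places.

Rank income: 4, 3, 1, 7, 6, 2, 5
Rank savings: 4, 7, 5, 6, 3, 1, 2
d = rank(income) − rank(savings): 0, -4, -4, 1, 3, 1, 3; Σd² = 52
ρ = 1 − 6Σd² / [n(n²−1)] = 1 − 6×52 / (7×48) = 1 − 312/336 ≈ 0.071

0.071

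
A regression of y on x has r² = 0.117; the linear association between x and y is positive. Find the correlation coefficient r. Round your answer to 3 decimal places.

0.342

|r| = √0.117 = 0.342
The association is positive, so r = 0.342.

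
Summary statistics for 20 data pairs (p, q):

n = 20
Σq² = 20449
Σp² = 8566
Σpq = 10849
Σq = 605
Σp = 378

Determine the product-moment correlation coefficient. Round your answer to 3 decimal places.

r = (nΣpq − ΣpΣq) / √[(nΣp² − (Σp)²)(nΣq² − (Σq)²)]
Numerator: 20×10849 − 378×605 = -11710
Denominator: √[(171320 − 142884)(408980 − 366025)] = √[28436 × 42955] = 34949.5119
r = -11710 / 34949.5119 ≈ -0.335

-0.335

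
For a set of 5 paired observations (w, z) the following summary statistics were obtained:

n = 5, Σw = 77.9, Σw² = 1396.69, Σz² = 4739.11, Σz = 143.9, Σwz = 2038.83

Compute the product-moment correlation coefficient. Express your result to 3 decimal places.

r = (nΣwz − ΣwΣz) / √[(nΣw² − (Σw)²)(nΣz² − (Σz)²)]
Numerator: 5×2038.83 − 77.9×143.9 = -1015.66
Denominator: √[(6983.45 − 6068.41)(23695.55 − 20707.21)] = √[915.04 × 2988.34] = 1653.6174
r = -1015.66 / 1653.6174 ≈ -0.614

-0.614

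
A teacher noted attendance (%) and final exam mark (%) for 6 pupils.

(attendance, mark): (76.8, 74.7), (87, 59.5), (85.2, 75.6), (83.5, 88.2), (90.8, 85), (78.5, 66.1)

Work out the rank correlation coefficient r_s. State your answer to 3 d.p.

Rank attendance: 1, 5, 4, 3, 6, 2
Rank mark: 3, 1, 4, 6, 5, 2
d = rank(attendance) − rank(mark): -2, 4, 0, -3, 1, 0; Σd² = 30
ρ = 1 − 6Σd² / [n(n²−1)] = 1 − 6×30 / (6×35) = 1 − 180/210 ≈ 0.143

0.143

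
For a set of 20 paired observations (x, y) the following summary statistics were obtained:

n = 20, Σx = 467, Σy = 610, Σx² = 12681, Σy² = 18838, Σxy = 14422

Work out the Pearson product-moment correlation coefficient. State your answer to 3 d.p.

r = (nΣxy − ΣxΣy) / √[(nΣx² − (Σx)²)(nΣy² − (Σy)²)]
Numerator: 20×14422 − 467×610 = 3570
Denominator: √[(253620 − 218089)(376760 − 372100)] = √[35531 × 4660] = 12867.5740
r = 3570 / 12867.5740 ≈ 0.277

0.277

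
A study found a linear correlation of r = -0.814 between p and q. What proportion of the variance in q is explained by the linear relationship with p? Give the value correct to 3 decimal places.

0.663

r² = (-0.814)² = 0.663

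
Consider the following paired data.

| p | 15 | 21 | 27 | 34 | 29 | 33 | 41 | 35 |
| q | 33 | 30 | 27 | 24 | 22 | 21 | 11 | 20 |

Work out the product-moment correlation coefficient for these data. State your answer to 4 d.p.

n = 8, Σp = 235, Σq = 188, Σp² = 7387, Σq² = 4740, Σpq = 5152
nΣpq − ΣpΣq = 41216 − 44180 = -2964
nΣp² − (Σp)² = 59096 − 55225 = 3871; nΣq² − (Σq)² = 37920 − 35344 = 2576
r = -2964 / √(3871 × 2576) = -2964 / 3157.7992 ≈ -0.9386

-0.9386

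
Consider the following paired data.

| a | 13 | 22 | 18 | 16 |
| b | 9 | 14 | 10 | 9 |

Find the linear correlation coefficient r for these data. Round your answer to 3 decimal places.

n = 4, Σa = 69, Σb = 42, Σa² = 1233, Σb² = 458, Σab = 749
nΣab − ΣaΣb = 2996 − 2898 = 98
nΣa² − (Σa)² = 4932 − 4761 = 171; nΣb² − (Σb)² = 1832 − 1764 = 68
r = 98 / √(171 × 68) = 98 / 107.8332 ≈ 0.909

0.909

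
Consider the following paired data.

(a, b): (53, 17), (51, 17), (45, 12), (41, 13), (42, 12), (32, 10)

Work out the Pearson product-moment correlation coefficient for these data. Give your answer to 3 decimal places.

0.924

n = 6, Σa = 264, Σb = 81, Σa² = 11904, Σb² = 1135, Σab = 3665
nΣab − ΣaΣb = 21990 − 21384 = 606
nΣa² − (Σa)² = 71424 − 69696 = 1728; nΣb² − (Σb)² = 6810 − 6561 = 249
r = 606 / √(1728 × 249) = 606 / 655.9512 ≈ 0.924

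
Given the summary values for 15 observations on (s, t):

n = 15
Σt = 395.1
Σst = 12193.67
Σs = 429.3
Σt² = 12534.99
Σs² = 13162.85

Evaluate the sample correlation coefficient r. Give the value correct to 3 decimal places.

0.649

r = (nΣst − ΣsΣt) / √[(nΣs² − (Σs)²)(nΣt² − (Σt)²)]
Numerator: 15×12193.67 − 429.3×395.1 = 13288.62
Denominator: √[(197442.75 − 184298.49)(188024.85 − 156104.01)] = √[13144.26 × 31920.84] = 20483.5500
r = 13288.62 / 20483.5500 ≈ 0.649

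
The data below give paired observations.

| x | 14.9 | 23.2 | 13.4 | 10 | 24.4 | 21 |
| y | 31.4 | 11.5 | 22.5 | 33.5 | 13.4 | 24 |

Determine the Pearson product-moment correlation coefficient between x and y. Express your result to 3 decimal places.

n = 6, Σx = 106.9, Σy = 136.3, Σx² = 2076.17, Σy² = 3502.27, Σxy = 2202.12
nΣxy − ΣxΣy = 13212.72 − 14570.47 = -1357.75
nΣx² − (Σx)² = 12457.02 − 11427.61 = 1029.41; nΣy² − (Σy)² = 21013.62 − 18577.69 = 2435.93
r = -1357.75 / √(1029.41 × 2435.93) = -1357.75 / 1583.5311 ≈ -0.857

-0.857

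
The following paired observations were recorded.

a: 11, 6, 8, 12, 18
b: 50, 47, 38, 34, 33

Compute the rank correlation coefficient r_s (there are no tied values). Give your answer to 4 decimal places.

-0.7000

Rank a: 3, 1, 2, 4, 5
Rank b: 5, 4, 3, 2, 1
d = rank(a) − rank(b): -2, -3, -1, 2, 4; Σd² = 34
ρ = 1 − 6Σd² / [n(n²−1)] = 1 − 6×34 / (5×24) = 1 − 204/120 ≈ -0.7000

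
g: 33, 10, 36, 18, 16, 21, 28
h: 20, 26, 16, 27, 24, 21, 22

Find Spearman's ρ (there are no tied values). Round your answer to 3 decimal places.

Rank g: 6, 1, 7, 3, 2, 4, 5
Rank h: 2, 6, 1, 7, 5, 3, 4
d = rank(g) − rank(h): 4, -5, 6, -4, -3, 1, 1; Σd² = 104
ρ = 1 − 6Σd² / [n(n²−1)] = 1 − 6×104 / (7×48) = 1 − 624/336 ≈ -0.857

-0.857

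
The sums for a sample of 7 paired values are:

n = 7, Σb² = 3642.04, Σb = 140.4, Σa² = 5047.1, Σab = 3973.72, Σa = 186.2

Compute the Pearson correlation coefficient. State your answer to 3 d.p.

r = (nΣab − ΣaΣb) / √[(nΣa² − (Σa)²)(nΣb² − (Σb)²)]
Numerator: 7×3973.72 − 186.2×140.4 = 1673.56
Denominator: √[(35329.7 − 34670.44)(25494.28 − 19712.16)] = √[659.26 × 5782.12] = 1952.4140
r = 1673.56 / 1952.4140 ≈ 0.857

0.857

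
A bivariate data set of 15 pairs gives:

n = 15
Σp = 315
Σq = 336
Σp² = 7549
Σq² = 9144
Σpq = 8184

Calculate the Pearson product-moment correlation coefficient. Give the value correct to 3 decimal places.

0.918

r = (nΣpq − ΣpΣq) / √[(nΣp² − (Σp)²)(nΣq² − (Σq)²)]
Numerator: 15×8184 − 315×336 = 16920
Denominator: √[(113235 − 99225)(137160 − 112896)] = √[14010 × 24264] = 18437.4250
r = 16920 / 18437.4250 ≈ 0.918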